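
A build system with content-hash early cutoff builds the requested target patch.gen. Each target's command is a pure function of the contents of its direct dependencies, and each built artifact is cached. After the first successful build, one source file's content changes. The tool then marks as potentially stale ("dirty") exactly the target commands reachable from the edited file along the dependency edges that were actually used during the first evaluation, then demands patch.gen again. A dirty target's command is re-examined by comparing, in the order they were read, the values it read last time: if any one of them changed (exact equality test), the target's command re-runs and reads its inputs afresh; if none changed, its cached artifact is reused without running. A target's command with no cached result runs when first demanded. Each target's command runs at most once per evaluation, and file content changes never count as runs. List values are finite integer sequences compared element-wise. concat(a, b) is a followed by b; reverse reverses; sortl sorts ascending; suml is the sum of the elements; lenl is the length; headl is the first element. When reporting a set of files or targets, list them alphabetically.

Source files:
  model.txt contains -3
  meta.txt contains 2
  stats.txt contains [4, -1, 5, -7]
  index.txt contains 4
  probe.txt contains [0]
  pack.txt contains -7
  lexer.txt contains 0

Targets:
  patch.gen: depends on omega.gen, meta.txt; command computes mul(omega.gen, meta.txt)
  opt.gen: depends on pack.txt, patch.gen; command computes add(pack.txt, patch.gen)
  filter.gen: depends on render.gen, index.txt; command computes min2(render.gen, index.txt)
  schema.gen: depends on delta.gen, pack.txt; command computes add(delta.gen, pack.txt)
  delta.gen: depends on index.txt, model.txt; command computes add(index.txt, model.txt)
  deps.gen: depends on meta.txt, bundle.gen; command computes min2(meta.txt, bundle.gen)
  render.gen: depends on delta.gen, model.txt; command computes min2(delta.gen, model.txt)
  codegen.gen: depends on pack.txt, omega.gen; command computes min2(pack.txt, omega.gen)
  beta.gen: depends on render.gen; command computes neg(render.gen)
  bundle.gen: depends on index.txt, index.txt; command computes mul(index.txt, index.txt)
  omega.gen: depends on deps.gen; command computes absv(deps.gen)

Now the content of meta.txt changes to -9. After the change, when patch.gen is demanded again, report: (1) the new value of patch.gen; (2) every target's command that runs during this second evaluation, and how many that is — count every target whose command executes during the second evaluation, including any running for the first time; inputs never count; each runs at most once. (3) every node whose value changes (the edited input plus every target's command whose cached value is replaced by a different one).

New value of patch.gen: -81.
Target commands that run: deps.gen, omega.gen, patch.gen — 3 in total.
Values that change: deps.gen, meta.txt, omega.gen, patch.gen.

First evaluation (everything demanded from the output):
  bundle.gen = mul(4, 4) = 16
  deps.gen = min2(2, 16) = 2
  omega.gen = absv(2) = 2
  patch.gen = mul(2, 2) = 4

Propagation after the edit:
  deps.gen: runs — meta.txt 2->-9; result -9.
  omega.gen: runs — deps.gen 2->-9; result 9.
  patch.gen: runs — omega.gen 2->9; meta.txt 2->-9; result -81.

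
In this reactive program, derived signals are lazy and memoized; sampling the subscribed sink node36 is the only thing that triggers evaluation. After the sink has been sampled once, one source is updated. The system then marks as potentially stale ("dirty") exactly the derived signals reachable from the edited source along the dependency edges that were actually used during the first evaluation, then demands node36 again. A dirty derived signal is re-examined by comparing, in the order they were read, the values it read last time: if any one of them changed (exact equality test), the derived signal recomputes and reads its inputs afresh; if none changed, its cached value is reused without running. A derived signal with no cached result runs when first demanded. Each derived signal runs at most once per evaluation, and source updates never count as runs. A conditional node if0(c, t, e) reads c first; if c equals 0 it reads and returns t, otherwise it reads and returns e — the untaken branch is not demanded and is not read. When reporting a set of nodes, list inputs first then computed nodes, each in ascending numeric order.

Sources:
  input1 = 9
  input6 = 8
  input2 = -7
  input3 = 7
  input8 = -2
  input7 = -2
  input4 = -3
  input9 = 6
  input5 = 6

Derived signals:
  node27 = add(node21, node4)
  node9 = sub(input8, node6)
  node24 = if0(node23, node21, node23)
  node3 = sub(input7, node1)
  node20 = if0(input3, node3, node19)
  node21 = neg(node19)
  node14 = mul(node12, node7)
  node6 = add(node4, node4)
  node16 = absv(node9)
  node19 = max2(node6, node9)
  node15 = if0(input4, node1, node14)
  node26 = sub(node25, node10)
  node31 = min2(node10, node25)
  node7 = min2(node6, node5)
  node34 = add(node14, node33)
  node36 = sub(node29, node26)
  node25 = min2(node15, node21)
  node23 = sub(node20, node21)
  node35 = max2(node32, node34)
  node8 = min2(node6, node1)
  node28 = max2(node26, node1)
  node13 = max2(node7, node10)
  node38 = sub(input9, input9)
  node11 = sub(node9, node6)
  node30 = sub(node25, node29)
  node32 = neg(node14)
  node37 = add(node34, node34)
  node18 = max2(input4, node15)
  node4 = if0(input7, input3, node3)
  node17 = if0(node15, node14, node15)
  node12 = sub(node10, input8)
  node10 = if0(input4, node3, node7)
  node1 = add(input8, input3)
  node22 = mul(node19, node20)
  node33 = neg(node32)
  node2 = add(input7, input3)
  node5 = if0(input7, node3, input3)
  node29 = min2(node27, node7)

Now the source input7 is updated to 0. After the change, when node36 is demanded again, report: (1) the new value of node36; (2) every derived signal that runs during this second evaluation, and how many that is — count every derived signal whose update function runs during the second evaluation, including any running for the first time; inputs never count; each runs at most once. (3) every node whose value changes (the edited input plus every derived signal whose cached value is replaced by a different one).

First demand of the output computes:
  node1 = add(-2, 7) = 5
  node3 = sub(-2, 5) = -7
  node4 = if0(input7=-2 -> else branch node3) = -7
  node5 = if0(input7=-2 -> else branch input3) = 7
  node6 = add(-7, -7) = -14
  node7 = min2(-14, 7) = -14
  node9 = sub(-2, -14) = 12
  node10 = if0(input4=-3 -> else branch node7) = -14
  node12 = sub(-14, -2) = -12
  node14 = mul(-12, -14) = 168
  node15 = if0(input4=-3 -> else branch node14) = 168
  node19 = max2(-14, 12) = 12
  node21 = neg(12) = -12
  node25 = min2(168, -12) = -12
  node26 = sub(-12, -14) = 2
  node27 = add(-12, -7) = -19
  node29 = min2(-19, -14) = -19
  node36 = sub(-19, 2) = -21

After the edit, cleaning proceeds:
  node3: a read changed (input7 -2->0) — executes, giving -5.
  node4: a read changed (input7 -2->0; node3 -7->-5) — executes, giving 7.
  node5: a read changed (input7 -2->0) — executes, giving -5.
  node6: a read changed (node4 -7->7; node4 -7->7) — executes, giving 14.
  node7: a read changed (node6 -14->14; node5 7->-5) — executes, giving -5.
  node9: a read changed (node6 -14->14) — executes, giving -16.
  node10: a read changed (node7 -14->-5) — executes, giving -5.
  node12: a read changed (node10 -14->-5) — executes, giving -3.
  node14: a read changed (node12 -12->-3; node7 -14->-5) — executes, giving 15.
  node15: a read changed (node14 168->15) — executes, giving 15.
  node19: a read changed (node6 -14->14; node9 12->-16) — executes, giving 14.
  node21: a read changed (node19 12->14) — executes, giving -14.
  node25: a read changed (node15 168->15; node21 -12->-14) — executes, giving -14.
  node26: a read changed (node25 -12->-14; node10 -14->-5) — executes, giving -9.
  node27: a read changed (node21 -12->-14; node4 -7->7) — executes, giving -7.
  node29: a read changed (node27 -19->-7; node7 -14->-5) — executes, giving -7.
  node36: a read changed (node29 -19->-7; node26 2->-9) — executes, giving 2.

Demanding node36 again yields 2.
17 derived signals run: node3, node4, node5, node6, node7, node9, node10, node12, node14, node15, node19, node21, node25, node26, node27, node29, node36.
The nodes whose values change: input7, node3, node4, node5, node6, node7, node9, node10, node12, node14, node15, node19, node21, node25, node26, node27, node29, node36.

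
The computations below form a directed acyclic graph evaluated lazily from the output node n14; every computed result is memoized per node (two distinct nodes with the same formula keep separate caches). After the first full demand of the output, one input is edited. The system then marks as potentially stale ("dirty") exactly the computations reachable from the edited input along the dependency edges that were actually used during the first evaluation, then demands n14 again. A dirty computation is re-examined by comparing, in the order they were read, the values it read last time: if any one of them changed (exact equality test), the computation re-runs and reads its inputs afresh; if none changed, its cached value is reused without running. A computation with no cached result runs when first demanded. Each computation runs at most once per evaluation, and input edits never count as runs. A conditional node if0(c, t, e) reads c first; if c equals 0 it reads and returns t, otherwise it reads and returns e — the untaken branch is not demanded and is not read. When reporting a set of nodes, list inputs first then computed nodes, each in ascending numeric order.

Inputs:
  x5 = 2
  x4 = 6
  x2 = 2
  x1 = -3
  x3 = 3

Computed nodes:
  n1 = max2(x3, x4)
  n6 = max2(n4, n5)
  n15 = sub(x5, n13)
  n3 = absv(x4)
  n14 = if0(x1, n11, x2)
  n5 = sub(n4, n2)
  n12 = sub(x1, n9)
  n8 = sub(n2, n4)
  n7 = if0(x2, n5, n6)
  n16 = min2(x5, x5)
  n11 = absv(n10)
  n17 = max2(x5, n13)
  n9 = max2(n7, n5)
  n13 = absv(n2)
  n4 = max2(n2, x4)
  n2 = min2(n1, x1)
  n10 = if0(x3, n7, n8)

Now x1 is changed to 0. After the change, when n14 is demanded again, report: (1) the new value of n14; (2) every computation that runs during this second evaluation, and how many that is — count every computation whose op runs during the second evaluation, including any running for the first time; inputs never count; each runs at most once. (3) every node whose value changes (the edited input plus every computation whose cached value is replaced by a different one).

First demand of the output computes:
  n14 = if0(x1=-3 -> else branch x2) = 2

After the edit, cleaning proceeds:
  n1: had never run; runs now, result 6.
  n2: had never run; runs now, result 0.
  n4: had never run; runs now, result 6.
  n8: had never run; runs now, result -6.
  n10: had never run; runs now, result -6.
  n11: had never run; runs now, result 6.
  n14: a read changed (x1 -3->0) — executes, giving 6.

Note the branch switch — n1, n2, n4, n8, n10, n11 had no cache and run now for the first time.

Demanding n14 again yields 6.
7 computations run: n1, n2, n4, n8, n10, n11, n14.
The nodes whose values change: x1, n14.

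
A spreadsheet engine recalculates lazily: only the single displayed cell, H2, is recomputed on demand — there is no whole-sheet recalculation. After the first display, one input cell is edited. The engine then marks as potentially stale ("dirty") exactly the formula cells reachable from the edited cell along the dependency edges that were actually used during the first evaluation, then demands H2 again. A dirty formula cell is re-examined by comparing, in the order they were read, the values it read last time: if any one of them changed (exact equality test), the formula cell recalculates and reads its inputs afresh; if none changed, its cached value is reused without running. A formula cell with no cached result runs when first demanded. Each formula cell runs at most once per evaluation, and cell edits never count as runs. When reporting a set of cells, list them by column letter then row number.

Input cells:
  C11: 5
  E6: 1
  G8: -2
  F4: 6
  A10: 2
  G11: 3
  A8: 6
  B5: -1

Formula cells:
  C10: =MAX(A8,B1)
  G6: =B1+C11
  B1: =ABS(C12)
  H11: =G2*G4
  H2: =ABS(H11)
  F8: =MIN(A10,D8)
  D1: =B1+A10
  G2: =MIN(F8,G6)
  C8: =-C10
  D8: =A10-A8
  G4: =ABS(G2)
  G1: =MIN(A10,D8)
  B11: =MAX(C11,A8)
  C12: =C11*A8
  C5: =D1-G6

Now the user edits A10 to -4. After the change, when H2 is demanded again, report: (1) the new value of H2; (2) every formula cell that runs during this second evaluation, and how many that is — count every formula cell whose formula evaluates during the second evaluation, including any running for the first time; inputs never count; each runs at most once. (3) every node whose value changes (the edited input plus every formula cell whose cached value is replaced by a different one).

New value of H2: 100.
Formula cells that run: D8, F8, G2, G4, H2, H11 — 6 in total.
Values that change: A10, D8, F8, G2, G4, H2, H11.

First evaluation (everything demanded from the output):
  C12 = 5 * 6 = 30
  B1 = ABS(30) = 30
  D8 = 2 - 6 = -4
  F8 = MIN(2, -4) = -4
  G6 = 30 + 5 = 35
  G2 = MIN(-4, 35) = -4
  G4 = ABS(-4) = 4
  H11 = -4 * 4 = -16
  H2 = ABS(-16) = 16

Propagation after the edit:
  D8: runs — A10 2->-4; result -10.
  F8: runs — A10 2->-4; D8 -4->-10; result -10.
  G2: runs — F8 -4->-10; result -10.
  G4: runs — G2 -4->-10; result 10.
  H11: runs — G2 -4->-10; G4 4->10; result -100.
  H2: runs — H11 -16->-100; result 100.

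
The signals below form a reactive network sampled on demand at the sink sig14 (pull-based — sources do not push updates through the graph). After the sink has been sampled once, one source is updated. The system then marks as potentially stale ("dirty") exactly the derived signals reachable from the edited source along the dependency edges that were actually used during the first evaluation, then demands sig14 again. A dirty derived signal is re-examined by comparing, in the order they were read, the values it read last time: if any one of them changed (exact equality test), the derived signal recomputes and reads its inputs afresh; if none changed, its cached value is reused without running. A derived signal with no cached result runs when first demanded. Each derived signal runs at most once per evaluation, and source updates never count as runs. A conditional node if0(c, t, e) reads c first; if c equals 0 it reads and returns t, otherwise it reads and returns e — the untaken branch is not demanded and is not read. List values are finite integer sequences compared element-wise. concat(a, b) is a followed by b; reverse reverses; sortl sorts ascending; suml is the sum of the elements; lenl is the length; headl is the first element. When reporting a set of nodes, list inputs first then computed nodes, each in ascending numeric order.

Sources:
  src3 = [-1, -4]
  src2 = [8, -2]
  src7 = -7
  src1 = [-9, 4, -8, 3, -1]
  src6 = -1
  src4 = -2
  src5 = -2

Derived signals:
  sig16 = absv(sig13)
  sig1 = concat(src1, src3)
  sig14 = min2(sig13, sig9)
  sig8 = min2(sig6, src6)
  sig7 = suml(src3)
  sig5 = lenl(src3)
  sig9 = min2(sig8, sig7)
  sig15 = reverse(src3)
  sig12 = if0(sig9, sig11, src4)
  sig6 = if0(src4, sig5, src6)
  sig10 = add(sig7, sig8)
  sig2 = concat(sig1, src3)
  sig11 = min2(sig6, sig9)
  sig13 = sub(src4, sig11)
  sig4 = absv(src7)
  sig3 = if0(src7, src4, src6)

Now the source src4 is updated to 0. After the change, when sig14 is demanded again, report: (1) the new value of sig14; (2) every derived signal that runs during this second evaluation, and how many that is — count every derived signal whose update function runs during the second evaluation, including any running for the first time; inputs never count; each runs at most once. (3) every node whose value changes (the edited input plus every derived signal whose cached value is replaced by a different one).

Initial pass — values computed on the first demand:
  sig6 = if0(src4=-2 -> else branch src6) = -1
  sig7 = suml([-1, -4]) = -5
  sig8 = min2(-1, -1) = -1
  sig9 = min2(-1, -5) = -5
  sig11 = min2(-1, -5) = -5
  sig13 = sub(-2, -5) = 3
  sig14 = min2(3, -5) = -5

Second demand — change propagation:
  sig5: newly demanded (no cache) — executes and yields 2.
  sig6: re-runs because src4 -2->0; new result 2.
  sig8: re-runs because sig6 -1->2; new result -1 (unchanged).
  sig9: re-examined; everything it read last time is the same (sig8 unchanged, sig7 unchanged) — cache -5 kept, no run.
  sig11: re-runs because sig6 -1->2; new result -5 (unchanged).
  sig13: re-runs because src4 -2->0; new result 5.
  sig14: re-runs because sig13 3->5; new result -5 (unchanged).

The important point: the flipped condition pulls in fresh nodes; sig5 runs for the first time.

sig14 now evaluates to -5.
Run set: sig5, sig6, sig8, sig11, sig13, sig14 (6 run).
Changed values: src4, sig6, sig13.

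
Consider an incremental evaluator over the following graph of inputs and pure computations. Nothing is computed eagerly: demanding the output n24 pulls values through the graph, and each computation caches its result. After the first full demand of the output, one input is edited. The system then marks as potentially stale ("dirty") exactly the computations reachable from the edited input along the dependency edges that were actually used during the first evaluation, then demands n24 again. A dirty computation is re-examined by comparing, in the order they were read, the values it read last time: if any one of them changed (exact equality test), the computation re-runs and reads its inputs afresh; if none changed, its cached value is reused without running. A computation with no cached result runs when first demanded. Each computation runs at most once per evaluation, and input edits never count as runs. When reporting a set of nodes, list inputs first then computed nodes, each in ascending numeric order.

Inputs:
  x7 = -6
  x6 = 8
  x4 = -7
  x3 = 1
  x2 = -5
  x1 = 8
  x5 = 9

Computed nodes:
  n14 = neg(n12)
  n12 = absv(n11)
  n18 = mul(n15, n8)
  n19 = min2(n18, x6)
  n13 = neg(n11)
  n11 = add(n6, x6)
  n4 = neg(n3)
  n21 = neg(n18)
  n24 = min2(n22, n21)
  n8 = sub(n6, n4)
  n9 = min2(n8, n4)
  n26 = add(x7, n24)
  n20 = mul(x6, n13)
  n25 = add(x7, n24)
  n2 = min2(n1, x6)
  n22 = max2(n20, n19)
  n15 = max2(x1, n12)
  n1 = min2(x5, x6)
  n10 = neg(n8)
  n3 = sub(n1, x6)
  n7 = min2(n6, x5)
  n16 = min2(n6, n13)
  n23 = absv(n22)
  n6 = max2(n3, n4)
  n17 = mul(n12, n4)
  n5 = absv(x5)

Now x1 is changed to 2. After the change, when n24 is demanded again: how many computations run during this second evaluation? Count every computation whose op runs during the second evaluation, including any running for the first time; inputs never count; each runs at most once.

Initial pass — values computed on the first demand:
  n1 = min2(9, 8) = 8
  n3 = sub(8, 8) = 0
  n4 = neg(0) = 0
  n6 = max2(0, 0) = 0
  n8 = sub(0, 0) = 0
  n11 = add(0, 8) = 8
  n12 = absv(8) = 8
  n13 = neg(8) = -8
  n15 = max2(8, 8) = 8
  n18 = mul(8, 0) = 0
  n19 = min2(0, 8) = 0
  n20 = mul(8, -8) = -64
  n21 = neg(0) = 0
  n22 = max2(-64, 0) = 0
  n24 = min2(0, 0) = 0

Second demand — change propagation:
  n15: re-runs because x1 8->2; new result 8 (unchanged).
  n18: re-examined; everything it read last time is the same (n15 unchanged, n8 unchanged) — cache 0 kept, no run.
  n19: re-examined; everything it read last time is the same (n18 unchanged, x6 unchanged) — cache 0 kept, no run.
  n21: re-examined; everything it read last time is the same (n18 unchanged) — cache 0 kept, no run.
  n22: re-examined; everything it read last time is the same (n20 unchanged, n19 unchanged) — cache 0 kept, no run.
  n24: re-examined; everything it read last time is the same (n22 unchanged, n21 unchanged) — cache 0 kept, no run.

The important point: n15 recomputes to an identical value, and the output ends up unchanged.

Run set: n15 (1 run).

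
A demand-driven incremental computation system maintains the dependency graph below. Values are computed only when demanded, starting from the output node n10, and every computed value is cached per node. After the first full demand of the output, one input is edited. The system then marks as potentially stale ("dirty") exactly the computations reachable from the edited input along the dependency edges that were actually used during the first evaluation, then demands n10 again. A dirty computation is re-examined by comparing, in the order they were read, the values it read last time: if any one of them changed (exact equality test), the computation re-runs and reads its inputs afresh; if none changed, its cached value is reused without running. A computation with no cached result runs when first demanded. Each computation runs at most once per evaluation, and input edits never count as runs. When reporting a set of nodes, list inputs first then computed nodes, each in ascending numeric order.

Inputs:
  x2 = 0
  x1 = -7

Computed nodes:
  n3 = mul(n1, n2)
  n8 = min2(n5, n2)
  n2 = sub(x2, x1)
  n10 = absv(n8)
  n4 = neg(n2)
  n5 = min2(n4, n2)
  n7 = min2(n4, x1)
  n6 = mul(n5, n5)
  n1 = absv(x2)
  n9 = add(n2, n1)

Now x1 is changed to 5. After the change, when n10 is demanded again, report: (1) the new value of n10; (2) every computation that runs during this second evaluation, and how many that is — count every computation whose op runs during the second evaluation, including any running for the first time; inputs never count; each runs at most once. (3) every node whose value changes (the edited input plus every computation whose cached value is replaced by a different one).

First evaluation (everything demanded from the output):
  n2 = sub(0, -7) = 7
  n4 = neg(7) = -7
  n5 = min2(-7, 7) = -7
  n8 = min2(-7, 7) = -7
  n10 = absv(-7) = 7

Propagation after the edit:
  n2: runs — x1 -7->5; result -5.
  n4: runs — n2 7->-5; result 5.
  n5: runs — n4 -7->5; n2 7->-5; result -5.
  n8: runs — n5 -7->-5; n2 7->-5; result -5.
  n10: runs — n8 -7->-5; result 5.

New value of n10: 5.
Computations that run: n2, n4, n5, n8, n10 — 5 in total.
Values that change: x1, n2, n4, n5, n8, n10.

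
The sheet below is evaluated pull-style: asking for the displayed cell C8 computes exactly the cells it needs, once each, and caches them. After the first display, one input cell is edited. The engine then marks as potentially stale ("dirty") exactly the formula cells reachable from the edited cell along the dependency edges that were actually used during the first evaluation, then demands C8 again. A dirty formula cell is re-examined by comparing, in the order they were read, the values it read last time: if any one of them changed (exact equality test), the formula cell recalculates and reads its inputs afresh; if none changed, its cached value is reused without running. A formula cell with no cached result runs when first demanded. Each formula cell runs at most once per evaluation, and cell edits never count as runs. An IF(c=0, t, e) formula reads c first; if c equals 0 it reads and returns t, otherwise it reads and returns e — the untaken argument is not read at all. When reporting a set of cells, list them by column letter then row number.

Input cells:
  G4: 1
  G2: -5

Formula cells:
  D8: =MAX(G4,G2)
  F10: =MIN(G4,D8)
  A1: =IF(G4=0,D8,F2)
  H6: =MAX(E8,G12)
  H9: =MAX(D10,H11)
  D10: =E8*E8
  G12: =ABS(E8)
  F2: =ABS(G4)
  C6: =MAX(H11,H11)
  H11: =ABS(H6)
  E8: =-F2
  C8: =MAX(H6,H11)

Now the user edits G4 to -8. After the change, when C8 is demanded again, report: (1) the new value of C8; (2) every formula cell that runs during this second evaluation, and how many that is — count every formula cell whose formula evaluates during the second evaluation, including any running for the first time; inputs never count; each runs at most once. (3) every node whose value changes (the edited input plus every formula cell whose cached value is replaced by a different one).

First demand of the output computes:
  F2 = ABS(1) = 1
  E8 = -(1) = -1
  G12 = ABS(-1) = 1
  H6 = MAX(-1, 1) = 1
  H11 = ABS(1) = 1
  C8 = MAX(1, 1) = 1

After the edit, cleaning proceeds:
  F2: a read changed (G4 1->-8) — executes, giving 8.
  E8: a read changed (F2 1->8) — executes, giving -8.
  G12: a read changed (E8 -1->-8) — executes, giving 8.
  H6: a read changed (E8 -1->-8; G12 1->8) — executes, giving 8.
  H11: a read changed (H6 1->8) — executes, giving 8.
  C8: a read changed (H6 1->8; H11 1->8) — executes, giving 8.

Demanding C8 again yields 8.
6 formula cells run: C8, E8, F2, G12, H6, H11.
The nodes whose values change: C8, E8, F2, G4, G12, H6, H11.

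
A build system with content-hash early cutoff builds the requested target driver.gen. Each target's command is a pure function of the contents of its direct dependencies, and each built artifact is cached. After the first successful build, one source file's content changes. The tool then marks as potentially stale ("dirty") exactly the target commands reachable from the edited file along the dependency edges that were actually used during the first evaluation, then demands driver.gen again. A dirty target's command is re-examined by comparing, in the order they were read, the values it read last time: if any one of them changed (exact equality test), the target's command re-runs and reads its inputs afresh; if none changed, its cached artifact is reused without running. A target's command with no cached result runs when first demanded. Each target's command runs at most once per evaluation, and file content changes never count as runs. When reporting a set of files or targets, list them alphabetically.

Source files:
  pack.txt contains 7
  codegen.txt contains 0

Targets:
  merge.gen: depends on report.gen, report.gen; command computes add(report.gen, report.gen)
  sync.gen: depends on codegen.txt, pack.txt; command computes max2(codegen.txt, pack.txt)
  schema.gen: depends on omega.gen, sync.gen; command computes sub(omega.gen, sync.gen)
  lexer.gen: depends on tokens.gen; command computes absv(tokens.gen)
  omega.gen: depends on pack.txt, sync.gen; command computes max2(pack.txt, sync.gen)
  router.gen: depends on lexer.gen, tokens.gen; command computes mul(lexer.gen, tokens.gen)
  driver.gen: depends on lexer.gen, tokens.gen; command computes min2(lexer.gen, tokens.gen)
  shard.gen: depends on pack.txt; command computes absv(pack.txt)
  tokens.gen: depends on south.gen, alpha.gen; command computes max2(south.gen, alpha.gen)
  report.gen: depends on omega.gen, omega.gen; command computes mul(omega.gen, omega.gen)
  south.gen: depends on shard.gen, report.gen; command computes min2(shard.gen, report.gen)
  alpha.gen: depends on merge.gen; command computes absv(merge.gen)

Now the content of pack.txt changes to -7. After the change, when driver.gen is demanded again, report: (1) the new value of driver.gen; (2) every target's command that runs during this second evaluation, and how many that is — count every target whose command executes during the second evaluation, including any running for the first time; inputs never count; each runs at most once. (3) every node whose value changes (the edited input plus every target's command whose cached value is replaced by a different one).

New value of driver.gen: 0.
Target commands that run: alpha.gen, driver.gen, lexer.gen, merge.gen, omega.gen, report.gen, shard.gen, south.gen, sync.gen, tokens.gen — 10 in total.
Values that change: alpha.gen, driver.gen, lexer.gen, merge.gen, omega.gen, pack.txt, report.gen, south.gen, sync.gen, tokens.gen.

First evaluation (everything demanded from the output):
  shard.gen = absv(7) = 7
  sync.gen = max2(0, 7) = 7
  omega.gen = max2(7, 7) = 7
  report.gen = mul(7, 7) = 49
  merge.gen = add(49, 49) = 98
  alpha.gen = absv(98) = 98
  south.gen = min2(7, 49) = 7
  tokens.gen = max2(7, 98) = 98
  lexer.gen = absv(98) = 98
  driver.gen = min2(98, 98) = 98

Propagation after the edit:
  shard.gen: runs — pack.txt 7->-7; result 7 (same value as before).
  sync.gen: runs — pack.txt 7->-7; result 0.
  omega.gen: runs — pack.txt 7->-7; sync.gen 7->0; result 0.
  report.gen: runs — omega.gen 7->0; omega.gen 7->0; result 0.
  merge.gen: runs — report.gen 49->0; report.gen 49->0; result 0.
  alpha.gen: runs — merge.gen 98->0; result 0.
  south.gen: runs — report.gen 49->0; result 0.
  tokens.gen: runs — south.gen 7->0; alpha.gen 98->0; result 0.
  lexer.gen: runs — tokens.gen 98->0; result 0.
  driver.gen: runs — lexer.gen 98->0; tokens.gen 98->0; result 0.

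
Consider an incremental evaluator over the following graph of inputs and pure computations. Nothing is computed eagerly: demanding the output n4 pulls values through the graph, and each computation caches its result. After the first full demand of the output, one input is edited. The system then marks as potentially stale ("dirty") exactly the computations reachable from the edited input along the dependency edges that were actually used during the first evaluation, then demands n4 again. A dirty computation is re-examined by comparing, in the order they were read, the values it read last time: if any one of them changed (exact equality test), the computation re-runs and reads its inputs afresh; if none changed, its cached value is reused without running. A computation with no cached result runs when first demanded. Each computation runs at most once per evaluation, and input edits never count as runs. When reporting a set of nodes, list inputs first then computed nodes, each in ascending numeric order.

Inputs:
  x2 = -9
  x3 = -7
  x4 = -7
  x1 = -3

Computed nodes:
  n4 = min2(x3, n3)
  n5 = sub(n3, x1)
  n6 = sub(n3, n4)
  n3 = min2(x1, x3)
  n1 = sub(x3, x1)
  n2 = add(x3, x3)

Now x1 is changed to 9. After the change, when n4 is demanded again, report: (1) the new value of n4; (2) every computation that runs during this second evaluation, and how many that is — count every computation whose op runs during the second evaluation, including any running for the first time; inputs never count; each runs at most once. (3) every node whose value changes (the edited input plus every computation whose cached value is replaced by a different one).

Initial pass — values computed on the first demand:
  n3 = min2(-3, -7) = -7
  n4 = min2(-7, -7) = -7

Second demand — change propagation:
  n3: re-runs because x1 -3->9; new result -7 (unchanged).
  n4: re-examined; everything it read last time is the same (x3 unchanged, n3 unchanged) — cache -7 kept, no run.

The important point: n3 recomputes to an identical value, and the output ends up unchanged.

n4 now evaluates to -7.
Run set: n3 (1 run).
Changed values: x1.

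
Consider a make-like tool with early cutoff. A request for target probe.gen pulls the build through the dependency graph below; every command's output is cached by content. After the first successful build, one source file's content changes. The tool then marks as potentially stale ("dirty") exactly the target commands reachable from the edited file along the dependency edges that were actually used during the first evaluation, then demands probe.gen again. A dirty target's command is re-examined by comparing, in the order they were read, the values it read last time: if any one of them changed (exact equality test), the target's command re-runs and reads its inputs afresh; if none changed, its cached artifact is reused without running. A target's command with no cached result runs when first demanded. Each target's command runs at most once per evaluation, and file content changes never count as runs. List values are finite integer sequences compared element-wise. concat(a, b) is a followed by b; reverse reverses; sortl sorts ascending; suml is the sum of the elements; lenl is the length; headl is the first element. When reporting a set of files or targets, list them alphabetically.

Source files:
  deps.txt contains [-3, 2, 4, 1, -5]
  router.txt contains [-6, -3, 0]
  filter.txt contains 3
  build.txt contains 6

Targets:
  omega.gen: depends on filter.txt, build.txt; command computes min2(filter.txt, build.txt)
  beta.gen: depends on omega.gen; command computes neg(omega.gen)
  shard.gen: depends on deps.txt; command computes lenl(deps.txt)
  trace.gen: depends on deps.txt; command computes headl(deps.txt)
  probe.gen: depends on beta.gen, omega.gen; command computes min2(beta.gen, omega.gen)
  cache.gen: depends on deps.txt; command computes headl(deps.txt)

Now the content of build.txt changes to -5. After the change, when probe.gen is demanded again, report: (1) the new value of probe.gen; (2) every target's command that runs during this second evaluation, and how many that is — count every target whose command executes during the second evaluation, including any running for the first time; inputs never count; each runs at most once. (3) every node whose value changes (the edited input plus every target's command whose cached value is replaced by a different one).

Demanding probe.gen again yields -5.
3 target commands run: beta.gen, omega.gen, probe.gen.
The nodes whose values change: beta.gen, build.txt, omega.gen, probe.gen.

First demand of the output computes:
  omega.gen = min2(3, 6) = 3
  beta.gen = neg(3) = -3
  probe.gen = min2(-3, 3) = -3

After the edit, cleaning proceeds:
  omega.gen: a read changed (build.txt 6->-5) — executes, giving -5.
  beta.gen: a read changed (omega.gen 3->-5) — executes, giving 5.
  probe.gen: a read changed (beta.gen -3->5; omega.gen 3->-5) — executes, giving -5.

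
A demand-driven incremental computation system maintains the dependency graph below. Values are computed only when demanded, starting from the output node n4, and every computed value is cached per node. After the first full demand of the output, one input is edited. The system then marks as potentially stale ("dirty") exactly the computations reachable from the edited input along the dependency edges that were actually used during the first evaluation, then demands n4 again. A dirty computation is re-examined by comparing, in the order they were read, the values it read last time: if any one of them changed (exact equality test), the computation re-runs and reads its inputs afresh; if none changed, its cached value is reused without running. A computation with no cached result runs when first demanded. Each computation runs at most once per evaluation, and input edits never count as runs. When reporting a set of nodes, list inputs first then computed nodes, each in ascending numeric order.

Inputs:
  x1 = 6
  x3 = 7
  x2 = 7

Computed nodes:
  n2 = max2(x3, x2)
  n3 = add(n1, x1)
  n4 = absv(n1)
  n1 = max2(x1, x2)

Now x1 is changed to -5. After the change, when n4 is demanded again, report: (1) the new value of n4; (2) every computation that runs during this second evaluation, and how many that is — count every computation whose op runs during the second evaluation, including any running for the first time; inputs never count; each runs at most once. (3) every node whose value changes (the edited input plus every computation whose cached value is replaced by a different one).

First evaluation (everything demanded from the output):
  n1 = max2(6, 7) = 7
  n4 = absv(7) = 7

Propagation after the edit:
  n1: runs — x1 6->-5; result 7 (same value as before).
  n4: checked — values it read are unchanged (n1 unchanged); reused cached 7 without running.

Key observation: the change is absorbed at n1 — it re-runs but produces the same value, and the output's value is unchanged.

New value of n4: 7.
Computations that run: n1 — 1 in total.
Values that change: x1.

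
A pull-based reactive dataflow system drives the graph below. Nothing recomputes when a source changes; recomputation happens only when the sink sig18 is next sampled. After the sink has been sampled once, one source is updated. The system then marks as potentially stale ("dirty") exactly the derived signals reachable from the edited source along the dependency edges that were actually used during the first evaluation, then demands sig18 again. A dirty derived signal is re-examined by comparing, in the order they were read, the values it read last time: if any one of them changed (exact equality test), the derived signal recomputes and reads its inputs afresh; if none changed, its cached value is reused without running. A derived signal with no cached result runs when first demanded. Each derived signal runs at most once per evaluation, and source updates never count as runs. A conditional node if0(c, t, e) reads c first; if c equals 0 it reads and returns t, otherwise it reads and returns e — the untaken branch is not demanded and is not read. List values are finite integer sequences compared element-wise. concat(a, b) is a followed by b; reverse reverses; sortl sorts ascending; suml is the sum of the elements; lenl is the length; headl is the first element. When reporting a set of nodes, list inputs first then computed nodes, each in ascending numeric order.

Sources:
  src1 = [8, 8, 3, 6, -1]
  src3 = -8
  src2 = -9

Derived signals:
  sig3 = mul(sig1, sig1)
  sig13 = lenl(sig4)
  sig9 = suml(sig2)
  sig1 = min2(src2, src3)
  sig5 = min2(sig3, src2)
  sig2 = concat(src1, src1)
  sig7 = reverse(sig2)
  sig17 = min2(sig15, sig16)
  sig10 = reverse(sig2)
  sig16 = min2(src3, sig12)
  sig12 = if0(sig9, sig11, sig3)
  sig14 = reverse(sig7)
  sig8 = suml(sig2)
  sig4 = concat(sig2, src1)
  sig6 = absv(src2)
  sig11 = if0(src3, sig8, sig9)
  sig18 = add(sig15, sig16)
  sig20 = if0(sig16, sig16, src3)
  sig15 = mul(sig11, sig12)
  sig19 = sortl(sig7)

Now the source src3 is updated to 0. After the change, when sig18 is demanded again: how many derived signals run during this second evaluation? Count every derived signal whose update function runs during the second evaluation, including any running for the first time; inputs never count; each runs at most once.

First evaluation (everything demanded from the output):
  sig1 = min2(-9, -8) = -9
  sig2 = concat([8, 8, 3, 6, -1], [8, 8, 3, 6, -1]) = [8, 8, 3, 6, -1, 8, 8, 3, 6, -1]
  sig3 = mul(-9, -9) = 81
  sig9 = suml([8, 8, 3, 6, -1, 8, 8, 3, 6, -1]) = 48
  sig11 = if0(src3=-8 -> else branch sig9) = 48
  sig12 = if0(sig9=48 -> else branch sig3) = 81
  sig15 = mul(48, 81) = 3888
  sig16 = min2(-8, 81) = -8
  sig18 = add(3888, -8) = 3880

Propagation after the edit:
  sig1: runs — src3 -8->0; result -9 (same value as before).
  sig3: checked — values it read are unchanged (sig1 unchanged, sig1 unchanged); reused cached 81 without running.
  sig8: demanded for the first time — runs, produces 48.
  sig11: runs — src3 -8->0; result 48 (same value as before).
  sig12: checked — values it read are unchanged (sig9 unchanged, sig3 unchanged); reused cached 81 without running.
  sig15: checked — values it read are unchanged (sig11 unchanged, sig12 unchanged); reused cached 3888 without running.
  sig16: runs — src3 -8->0; result 0.
  sig18: runs — sig16 -8->0; result 3888.

Key observation: a condition flipped, so demand reaches new nodes — sig8 runs for the first time.

Derived signals that run: sig1, sig8, sig11, sig16, sig18 — 5 in total.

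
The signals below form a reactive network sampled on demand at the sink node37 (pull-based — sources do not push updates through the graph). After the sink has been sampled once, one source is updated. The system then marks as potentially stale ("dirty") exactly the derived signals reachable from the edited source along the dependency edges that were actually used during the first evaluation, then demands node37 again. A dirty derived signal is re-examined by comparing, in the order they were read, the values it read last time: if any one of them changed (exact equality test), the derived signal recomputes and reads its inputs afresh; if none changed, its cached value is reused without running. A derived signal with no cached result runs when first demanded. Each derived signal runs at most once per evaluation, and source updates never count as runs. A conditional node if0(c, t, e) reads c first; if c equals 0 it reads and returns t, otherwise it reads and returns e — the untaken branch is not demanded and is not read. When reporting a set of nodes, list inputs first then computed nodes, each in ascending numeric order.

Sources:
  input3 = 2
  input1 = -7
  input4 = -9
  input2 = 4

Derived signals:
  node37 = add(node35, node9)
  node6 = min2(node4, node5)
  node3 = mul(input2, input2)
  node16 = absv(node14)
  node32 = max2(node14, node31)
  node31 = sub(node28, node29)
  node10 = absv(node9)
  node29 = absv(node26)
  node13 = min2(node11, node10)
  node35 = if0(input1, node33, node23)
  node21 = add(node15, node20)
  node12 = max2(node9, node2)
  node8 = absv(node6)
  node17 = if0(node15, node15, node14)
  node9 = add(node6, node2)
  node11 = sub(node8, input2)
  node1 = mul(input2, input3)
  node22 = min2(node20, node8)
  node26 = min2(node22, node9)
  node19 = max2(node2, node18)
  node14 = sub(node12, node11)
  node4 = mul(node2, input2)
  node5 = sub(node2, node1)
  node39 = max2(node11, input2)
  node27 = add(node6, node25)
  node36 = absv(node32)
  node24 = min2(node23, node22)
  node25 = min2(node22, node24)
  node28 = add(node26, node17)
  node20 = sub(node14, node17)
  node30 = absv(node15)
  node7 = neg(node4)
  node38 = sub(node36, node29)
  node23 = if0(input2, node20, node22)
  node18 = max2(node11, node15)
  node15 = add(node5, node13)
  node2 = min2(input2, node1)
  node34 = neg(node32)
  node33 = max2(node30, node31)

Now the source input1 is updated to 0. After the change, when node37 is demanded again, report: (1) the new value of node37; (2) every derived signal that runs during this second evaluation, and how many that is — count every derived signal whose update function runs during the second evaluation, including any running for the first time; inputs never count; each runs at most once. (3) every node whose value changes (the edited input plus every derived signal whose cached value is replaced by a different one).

Initial pass — values computed on the first demand:
  node1 = mul(4, 2) = 8
  node2 = min2(4, 8) = 4
  node4 = mul(4, 4) = 16
  node5 = sub(4, 8) = -4
  node6 = min2(16, -4) = -4
  node8 = absv(-4) = 4
  node9 = add(-4, 4) = 0
  node10 = absv(0) = 0
  node11 = sub(4, 4) = 0
  node12 = max2(0, 4) = 4
  node13 = min2(0, 0) = 0
  node14 = sub(4, 0) = 4
  node15 = add(-4, 0) = -4
  node17 = if0(node15=-4 -> else branch node14) = 4
  node20 = sub(4, 4) = 0
  node22 = min2(0, 4) = 0
  node23 = if0(input2=4 -> else branch node22) = 0
  node35 = if0(input1=-7 -> else branch node23) = 0
  node37 = add(0, 0) = 0

Second demand — change propagation:
  node26: newly demanded (no cache) — executes and yields 0.
  node28: newly demanded (no cache) — executes and yields 4.
  node29: newly demanded (no cache) — executes and yields 0.
  node30: newly demanded (no cache) — executes and yields 4.
  node31: newly demanded (no cache) — executes and yields 4.
  node33: newly demanded (no cache) — executes and yields 4.
  node35: re-runs because input1 -7->0; new result 4.
  node37: re-runs because node35 0->4; new result 4.

The important point: the flipped condition pulls in fresh nodes; node26, node28, node29, node30, node31, node33 run for the first time.

node37 now evaluates to 4.
Run set: node26, node28, node29, node30, node31, node33, node35, node37 (8 run).
Changed values: input1, node35, node37.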